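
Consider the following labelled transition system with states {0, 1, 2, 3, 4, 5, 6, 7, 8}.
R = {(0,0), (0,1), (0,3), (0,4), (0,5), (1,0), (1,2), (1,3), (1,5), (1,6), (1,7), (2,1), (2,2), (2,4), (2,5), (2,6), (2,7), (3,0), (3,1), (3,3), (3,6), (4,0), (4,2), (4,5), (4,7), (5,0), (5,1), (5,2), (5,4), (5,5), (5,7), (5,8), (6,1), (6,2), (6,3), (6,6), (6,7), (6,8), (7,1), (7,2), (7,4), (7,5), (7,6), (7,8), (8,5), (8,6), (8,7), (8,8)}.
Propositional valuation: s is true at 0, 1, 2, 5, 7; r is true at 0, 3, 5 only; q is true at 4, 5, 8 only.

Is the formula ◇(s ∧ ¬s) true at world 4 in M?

No

At 4: ◇(s ∧ ¬s) requires s ∧ ¬s at some successor in {0, 2, 5, 7}.
  At 0: s ∧ ¬s is false.
  At 2: s ∧ ¬s is false.
  At 5: s ∧ ¬s is false.
  At 7: s ∧ ¬s is false.
So ◇(s ∧ ¬s) is false at 4.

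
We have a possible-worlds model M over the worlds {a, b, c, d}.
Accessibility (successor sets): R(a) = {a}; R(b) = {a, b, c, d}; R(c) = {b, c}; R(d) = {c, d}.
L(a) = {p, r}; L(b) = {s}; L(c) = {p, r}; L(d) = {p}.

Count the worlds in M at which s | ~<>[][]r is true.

3

Let φ = s | ~<>[][]r. Evaluate φ at each world:
  a (successors {a}): φ is false.
  b (successors {a, b, c, d}): φ is true.
  c (successors {b, c}): φ is true.
  d (successors {c, d}): φ is true.
For instance, at a:
  At a: s is false, ~<>[][]r is false, so s | ~<>[][]r is false.
    At a: <>[][]r is true, so ~<>[][]r is false.
      At a: <>[][]r requires [][]r at some successor in {a}.
        [][]r holds at a, so <>[][]r is true at a.
Satisfying worlds: {b, c, d}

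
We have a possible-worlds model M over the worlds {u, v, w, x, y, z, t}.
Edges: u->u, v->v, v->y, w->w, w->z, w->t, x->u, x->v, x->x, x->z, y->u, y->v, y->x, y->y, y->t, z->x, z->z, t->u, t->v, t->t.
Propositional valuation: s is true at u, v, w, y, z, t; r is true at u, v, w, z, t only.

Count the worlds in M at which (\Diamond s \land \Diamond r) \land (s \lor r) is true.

Let φ = (\Diamond s \land \Diamond r) \land (s \lor r). Evaluate φ at each world:
  u (successors {u}): φ is true.
  v (successors {v, y}): φ is true.
  w (successors {w, z, t}): φ is true.
  x (successors {u, v, x, z}): φ is false.
  y (successors {u, v, x, y, t}): φ is true.
  z (successors {x, z}): φ is true.
  t (successors {u, v, t}): φ is true.
For instance, at w:
  At w: \Diamond s \land \Diamond r is true, s \lor r is true, so (\Diamond s \land \Diamond r) \land (s \lor r) is true.
    At w: \Diamond s is true, \Diamond r is true, so \Diamond s \land \Diamond r is true.
      At w: \Diamond s requires s at some successor in {w, z, t}.
        s holds at w, so \Diamond s is true at w.
      At w: \Diamond r requires r at some successor in {w, z, t}.
        r holds at w, so \Diamond r is true at w.
Satisfying worlds: {u, v, w, y, z, t}

6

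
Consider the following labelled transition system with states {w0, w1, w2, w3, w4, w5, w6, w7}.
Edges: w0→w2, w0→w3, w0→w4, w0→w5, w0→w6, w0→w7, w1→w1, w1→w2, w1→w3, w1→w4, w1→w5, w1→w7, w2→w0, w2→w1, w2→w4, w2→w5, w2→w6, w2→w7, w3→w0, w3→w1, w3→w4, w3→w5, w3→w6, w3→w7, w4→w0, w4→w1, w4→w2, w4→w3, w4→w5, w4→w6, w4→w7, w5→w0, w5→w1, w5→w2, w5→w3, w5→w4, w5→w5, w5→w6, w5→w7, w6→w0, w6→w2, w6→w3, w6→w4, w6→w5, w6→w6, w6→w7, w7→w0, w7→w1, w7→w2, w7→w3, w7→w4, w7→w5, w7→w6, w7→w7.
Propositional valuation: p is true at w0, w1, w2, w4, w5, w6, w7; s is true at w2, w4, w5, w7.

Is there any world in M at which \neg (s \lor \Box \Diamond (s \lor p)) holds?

No

Let φ = \neg (s \lor \Box \Diamond (s \lor p)). Evaluate φ at each world:
  w0 (successors {w2, w3, w4, w5, w6, w7}): φ is false.
  w1 (successors {w1, w2, w3, w4, w5, w7}): φ is false.
  w2 (successors {w0, w1, w4, w5, w6, w7}): φ is false.
  w3 (successors {w0, w1, w4, w5, w6, w7}): φ is false.
  w4 (successors {w0, w1, w2, w3, w5, w6, w7}): φ is false.
  w5 (successors {w0, w1, w2, w3, w4, w5, w6, w7}): φ is false.
  w6 (successors {w0, w2, w3, w4, w5, w6, w7}): φ is false.
  w7 (successors {w0, w1, w2, w3, w4, w5, w6, w7}): φ is false.
For instance, at w6:
  At w6: s \lor \Box \Diamond (s \lor p) is true, so \neg (s \lor \Box \Diamond (s \lor p)) is false.
    At w6: s is false, \Box \Diamond (s \lor p) is true, so s \lor \Box \Diamond (s \lor p) is true.
      At w6: \Box \Diamond (s \lor p) requires \Diamond (s \lor p) at every successor {w0, w2, w3, w4, w5, w6, w7}.
        At w0: \Diamond (s \lor p) is true.
        At w2: \Diamond (s \lor p) is true.
        At w3: \Diamond (s \lor p) is true.
        At w4: \Diamond (s \lor p) is true.
        At w5: \Diamond (s \lor p) is true.
        At w6: \Diamond (s \lor p) is true.
        At w7: \Diamond (s \lor p) is true.
      So \Box \Diamond (s \lor p) is true at w6.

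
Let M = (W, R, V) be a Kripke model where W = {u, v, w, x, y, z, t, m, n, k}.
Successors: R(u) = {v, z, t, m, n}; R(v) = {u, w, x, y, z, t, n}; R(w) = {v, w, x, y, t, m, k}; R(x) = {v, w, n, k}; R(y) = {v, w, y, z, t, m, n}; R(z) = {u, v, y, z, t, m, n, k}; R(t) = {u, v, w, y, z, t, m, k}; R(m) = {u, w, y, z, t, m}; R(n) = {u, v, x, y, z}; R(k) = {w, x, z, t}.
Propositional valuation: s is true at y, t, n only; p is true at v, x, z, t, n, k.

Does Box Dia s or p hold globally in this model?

Let φ = Box Dia s or p. Evaluate φ at each world:
  u (successors {v, z, t, m, n}): φ is true.
  v (successors {u, w, x, y, z, t, n}): φ is true.
  w (successors {v, w, x, y, t, m, k}): φ is true.
  x (successors {v, w, n, k}): φ is true.
  y (successors {v, w, y, z, t, m, n}): φ is true.
  z (successors {u, v, y, z, t, m, n, k}): φ is true.
  t (successors {u, v, w, y, z, t, m, k}): φ is true.
  m (successors {u, w, y, z, t, m}): φ is true.
  n (successors {u, v, x, y, z}): φ is true.
  k (successors {w, x, z, t}): φ is true.
For instance, at u:
  At u: Box Dia s is true, p is false, so Box Dia s or p is true.
    At u: Box Dia s requires Dia s at every successor {v, z, t, m, n}.
      At v: Dia s is true.
      At z: Dia s is true.
      At t: Dia s is true.
      At m: Dia s is true.
      At n: Dia s is true.
    So Box Dia s is true at u.

Yes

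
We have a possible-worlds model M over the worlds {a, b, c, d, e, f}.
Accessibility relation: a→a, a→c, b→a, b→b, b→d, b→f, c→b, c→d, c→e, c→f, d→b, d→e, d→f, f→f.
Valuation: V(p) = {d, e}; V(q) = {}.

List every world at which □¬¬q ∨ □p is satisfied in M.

Let φ = □¬¬q ∨ □p. Evaluate φ at each world:
  a (successors {a, c}): φ is false.
  b (successors {a, b, d, f}): φ is false.
  c (successors {b, d, e, f}): φ is false.
  d (successors {b, e, f}): φ is false.
  e (successors ∅): φ is true.
  f (successors {f}): φ is false.
For instance, at d:
  At d: □¬¬q is false, □p is false, so □¬¬q ∨ □p is false.
    At d: □¬¬q requires ¬¬q at every successor {b, e, f}.
      ¬¬q fails at b, so □¬¬q is false at d.
    At d: □p requires p at every successor {b, e, f}.
      p fails at b, so □p is false at d.
Satisfying worlds: {e}

e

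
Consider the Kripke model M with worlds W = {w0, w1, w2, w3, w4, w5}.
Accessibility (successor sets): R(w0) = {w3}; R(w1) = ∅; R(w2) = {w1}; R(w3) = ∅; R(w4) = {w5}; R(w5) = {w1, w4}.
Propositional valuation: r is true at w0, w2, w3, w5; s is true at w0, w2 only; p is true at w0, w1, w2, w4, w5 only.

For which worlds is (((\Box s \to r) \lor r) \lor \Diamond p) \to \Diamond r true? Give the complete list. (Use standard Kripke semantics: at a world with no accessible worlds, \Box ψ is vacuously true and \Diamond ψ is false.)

w0, w1, w4

Recall that \Box ψ holds at a world iff ψ holds at every accessible world, and \Diamond ψ holds iff ψ holds at some accessible world.
Let φ = (((\Box s \to r) \lor r) \lor \Diamond p) \to \Diamond r. Evaluate φ at each world:
  w0 (successors {w3}): φ is true.
  w1 (successors ∅): φ is true.
  w2 (successors {w1}): φ is false.
  w3 (successors ∅): φ is false.
  w4 (successors {w5}): φ is true.
  w5 (successors {w1, w4}): φ is false.
For instance, at w0:
  At w0: ((\Box s \to r) \lor r) \lor \Diamond p is true, \Diamond r is true, so (((\Box s \to r) \lor r) \lor \Diamond p) \to \Diamond r is true.
    At w0: (\Box s \to r) \lor r is true, \Diamond p is false, so ((\Box s \to r) \lor r) \lor \Diamond p is true.
      At w0: \Box s \to r is true, r is true, so (\Box s \to r) \lor r is true.
      At w0: \Diamond p requires p at some successor in {w3}.
        At w3: p is false.
      So \Diamond p is false at w0.
    At w0: \Diamond r requires r at some successor in {w3}.
      r holds at w3, so \Diamond r is true at w0.
Satisfying worlds: {w0, w1, w4}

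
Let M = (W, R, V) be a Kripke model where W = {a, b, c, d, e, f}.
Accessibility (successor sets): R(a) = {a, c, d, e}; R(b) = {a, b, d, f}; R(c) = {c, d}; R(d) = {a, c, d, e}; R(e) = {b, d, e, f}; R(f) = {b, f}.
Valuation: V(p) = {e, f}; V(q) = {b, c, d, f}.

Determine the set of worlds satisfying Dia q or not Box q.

Recall that Box ψ holds at a world iff ψ holds at every accessible world, and Dia ψ holds iff ψ holds at some accessible world.
Let φ = Dia q or not Box q. Evaluate φ at each world:
  a (successors {a, c, d, e}): φ is true.
  b (successors {a, b, d, f}): φ is true.
  c (successors {c, d}): φ is true.
  d (successors {a, c, d, e}): φ is true.
  e (successors {b, d, e, f}): φ is true.
  f (successors {b, f}): φ is true.
For instance, at c:
  At c: Dia q is true, not Box q is false, so Dia q or not Box q is true.
    At c: Dia q requires q at some successor in {c, d}.
      q holds at c, so Dia q is true at c.
    At c: Box q is true, so not Box q is false.
      At c: Box q requires q at every successor {c, d}.
        At c: q is true.
        At d: q is true.
      So Box q is true at c.
Satisfying worlds: {a, b, c, d, e, f}

a, b, c, d, e, f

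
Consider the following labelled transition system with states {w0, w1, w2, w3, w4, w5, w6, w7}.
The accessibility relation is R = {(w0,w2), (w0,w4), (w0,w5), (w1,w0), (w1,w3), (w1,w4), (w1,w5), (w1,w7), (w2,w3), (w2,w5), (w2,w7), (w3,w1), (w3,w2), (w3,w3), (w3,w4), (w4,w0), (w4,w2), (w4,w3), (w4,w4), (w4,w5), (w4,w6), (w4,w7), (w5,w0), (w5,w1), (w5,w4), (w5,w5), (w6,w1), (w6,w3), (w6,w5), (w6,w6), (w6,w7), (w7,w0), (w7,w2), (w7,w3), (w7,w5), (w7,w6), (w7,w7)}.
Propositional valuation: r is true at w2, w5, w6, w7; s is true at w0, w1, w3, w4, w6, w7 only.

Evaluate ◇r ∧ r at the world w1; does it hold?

At w1: ◇r is true, r is false, so ◇r ∧ r is false.
  At w1: ◇r requires r at some successor in {w0, w3, w4, w5, w7}.
    r holds at w5, so ◇r is true at w1.

No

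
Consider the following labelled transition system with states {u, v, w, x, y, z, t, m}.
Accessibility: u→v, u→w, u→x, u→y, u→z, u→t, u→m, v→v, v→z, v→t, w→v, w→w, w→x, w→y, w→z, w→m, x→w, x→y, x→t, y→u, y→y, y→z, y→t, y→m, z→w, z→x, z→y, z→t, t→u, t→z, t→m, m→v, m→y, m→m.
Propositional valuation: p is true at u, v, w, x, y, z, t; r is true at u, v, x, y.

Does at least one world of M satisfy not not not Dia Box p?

Yes

Let φ = not not not Dia Box p. Evaluate φ at each world:
  u (successors {v, w, x, y, z, t, m}): φ is false.
  v (successors {v, z, t}): φ is false.
  w (successors {v, w, x, y, z, m}): φ is false.
  x (successors {w, y, t}): φ is true.
  y (successors {u, y, z, t, m}): φ is false.
  z (successors {w, x, y, t}): φ is false.
  t (successors {u, z, m}): φ is false.
  m (successors {v, y, m}): φ is false.
Detail at x (witness):
  At x: not not Dia Box p is false, so not not not Dia Box p is true.
    At x: not Dia Box p is true, so not not Dia Box p is false.
      At x: Dia Box p is false, so not Dia Box p is true.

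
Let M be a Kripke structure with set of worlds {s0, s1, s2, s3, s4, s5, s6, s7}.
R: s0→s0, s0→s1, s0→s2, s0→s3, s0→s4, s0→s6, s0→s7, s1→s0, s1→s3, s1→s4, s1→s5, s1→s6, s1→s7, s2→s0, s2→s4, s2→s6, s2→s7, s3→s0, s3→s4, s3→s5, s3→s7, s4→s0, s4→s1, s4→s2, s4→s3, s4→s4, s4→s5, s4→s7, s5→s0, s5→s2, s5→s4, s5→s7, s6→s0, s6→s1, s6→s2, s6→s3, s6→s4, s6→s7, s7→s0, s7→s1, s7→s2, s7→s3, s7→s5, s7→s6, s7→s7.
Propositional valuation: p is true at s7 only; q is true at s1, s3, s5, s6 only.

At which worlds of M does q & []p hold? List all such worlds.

Let φ = q & []p. Evaluate φ at each world:
  s0 (successors {s0, s1, s2, s3, s4, s6, s7}): φ is false.
  s1 (successors {s0, s3, s4, s5, s6, s7}): φ is false.
  s2 (successors {s0, s4, s6, s7}): φ is false.
  s3 (successors {s0, s4, s5, s7}): φ is false.
  s4 (successors {s0, s1, s2, s3, s4, s5, s7}): φ is false.
  s5 (successors {s0, s2, s4, s7}): φ is false.
  s6 (successors {s0, s1, s2, s3, s4, s7}): φ is false.
  s7 (successors {s0, s1, s2, s3, s5, s6, s7}): φ is false.
For instance, at s0:
  At s0: q is false, []p is false, so q & []p is false.
    At s0: []p requires p at every successor {s0, s1, s2, s3, s4, s6, s7}.
      p fails at s0, so []p is false at s0.
Satisfying worlds: none.

none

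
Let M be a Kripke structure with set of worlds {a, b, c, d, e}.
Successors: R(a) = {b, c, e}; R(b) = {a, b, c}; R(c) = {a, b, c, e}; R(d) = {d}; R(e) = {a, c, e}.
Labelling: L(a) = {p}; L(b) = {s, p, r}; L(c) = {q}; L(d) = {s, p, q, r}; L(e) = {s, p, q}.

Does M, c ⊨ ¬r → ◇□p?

At c: ¬r is true, ◇□p is false, so ¬r → ◇□p is false.
  At c: ◇□p requires □p at some successor in {a, b, c, e}.
    At a: □p is false.
    At b: □p is false.
    At c: □p is false.
    At e: □p is false.
  So ◇□p is false at c.

No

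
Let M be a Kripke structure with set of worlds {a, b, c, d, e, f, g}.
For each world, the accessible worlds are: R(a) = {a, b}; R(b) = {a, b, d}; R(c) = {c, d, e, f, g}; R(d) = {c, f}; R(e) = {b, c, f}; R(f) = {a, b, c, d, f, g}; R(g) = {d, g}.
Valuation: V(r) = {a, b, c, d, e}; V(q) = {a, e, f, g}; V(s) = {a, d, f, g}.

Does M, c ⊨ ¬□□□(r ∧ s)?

At c: □□□(r ∧ s) is false, so ¬□□□(r ∧ s) is true.
  At c: □□□(r ∧ s) requires □□(r ∧ s) at every successor {c, d, e, f, g}.
    □□(r ∧ s) fails at c, so □□□(r ∧ s) is false at c.
      At c: □□(r ∧ s) requires □(r ∧ s) at every successor {c, d, e, f, g}.
        □(r ∧ s) fails at c, so □□(r ∧ s) is false at c.

Yes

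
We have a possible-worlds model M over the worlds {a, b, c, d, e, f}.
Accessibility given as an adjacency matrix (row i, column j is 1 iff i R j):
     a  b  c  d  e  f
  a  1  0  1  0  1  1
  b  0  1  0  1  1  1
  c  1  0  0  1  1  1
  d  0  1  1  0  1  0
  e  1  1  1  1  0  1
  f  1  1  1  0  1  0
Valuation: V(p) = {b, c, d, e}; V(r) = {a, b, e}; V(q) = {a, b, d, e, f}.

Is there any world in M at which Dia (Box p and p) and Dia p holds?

Yes

Let φ = Dia (Box p and p) and Dia p. Evaluate φ at each world:
  a (successors {a, c, e, f}): φ is false.
  b (successors {b, d, e, f}): φ is true.
  c (successors {a, d, e, f}): φ is true.
  d (successors {b, c, e}): φ is false.
  e (successors {a, b, c, d, f}): φ is true.
  f (successors {a, b, c, e}): φ is false.
Detail at b (witness):
  At b: Dia (Box p and p) is true, Dia p is true, so Dia (Box p and p) and Dia p is true.
    At b: Dia (Box p and p) requires Box p and p at some successor in {b, d, e, f}.
      Box p and p holds at d, so Dia (Box p and p) is true at b.
    At b: Dia p requires p at some successor in {b, d, e, f}.
      p holds at b, so Dia p is true at b.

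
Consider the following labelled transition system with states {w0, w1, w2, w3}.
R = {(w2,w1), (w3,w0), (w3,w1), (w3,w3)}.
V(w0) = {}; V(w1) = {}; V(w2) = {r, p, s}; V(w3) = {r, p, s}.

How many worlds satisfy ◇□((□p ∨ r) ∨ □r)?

Recall that □ψ holds at a world iff ψ holds at every accessible world, and ◇ψ holds iff ψ holds at some accessible world.
Let φ = ◇□((□p ∨ r) ∨ □r). Evaluate φ at each world:
  w0 (successors ∅): φ is false.
  w1 (successors ∅): φ is false.
  w2 (successors {w1}): φ is true.
  w3 (successors {w0, w1, w3}): φ is true.
For instance, at w3:
  At w3: ◇□((□p ∨ r) ∨ □r) requires □((□p ∨ r) ∨ □r) at some successor in {w0, w1, w3}.
    □((□p ∨ r) ∨ □r) holds at w0, so ◇□((□p ∨ r) ∨ □r) is true at w3.
      At w0: no accessible worlds, so □((□p ∨ r) ∨ □r) holds vacuously.
Satisfying worlds: {w2, w3}

2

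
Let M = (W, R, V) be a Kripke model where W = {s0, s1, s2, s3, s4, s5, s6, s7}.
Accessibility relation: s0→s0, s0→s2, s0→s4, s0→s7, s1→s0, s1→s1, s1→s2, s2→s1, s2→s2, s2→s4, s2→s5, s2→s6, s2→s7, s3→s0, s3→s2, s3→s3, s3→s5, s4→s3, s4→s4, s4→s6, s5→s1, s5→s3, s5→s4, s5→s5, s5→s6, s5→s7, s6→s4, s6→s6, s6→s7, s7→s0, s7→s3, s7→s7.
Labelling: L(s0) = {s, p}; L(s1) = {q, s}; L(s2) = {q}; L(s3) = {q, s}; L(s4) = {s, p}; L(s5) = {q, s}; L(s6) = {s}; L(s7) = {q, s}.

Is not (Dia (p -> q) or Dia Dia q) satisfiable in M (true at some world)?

Let φ = not (Dia (p -> q) or Dia Dia q). Evaluate φ at each world:
  s0 (successors {s0, s2, s4, s7}): φ is false.
  s1 (successors {s0, s1, s2}): φ is false.
  s2 (successors {s1, s2, s4, s5, s6, s7}): φ is false.
  s3 (successors {s0, s2, s3, s5}): φ is false.
  s4 (successors {s3, s4, s6}): φ is false.
  s5 (successors {s1, s3, s4, s5, s6, s7}): φ is false.
  s6 (successors {s4, s6, s7}): φ is false.
  s7 (successors {s0, s3, s7}): φ is false.
For instance, at s0:
  At s0: Dia (p -> q) or Dia Dia q is true, so not (Dia (p -> q) or Dia Dia q) is false.
    At s0: Dia (p -> q) is true, Dia Dia q is true, so Dia (p -> q) or Dia Dia q is true.
      At s0: Dia (p -> q) requires p -> q at some successor in {s0, s2, s4, s7}.
        p -> q holds at s2, so Dia (p -> q) is true at s0.
      At s0: Dia Dia q requires Dia q at some successor in {s0, s2, s4, s7}.
        Dia q holds at s0, so Dia Dia q is true at s0.

No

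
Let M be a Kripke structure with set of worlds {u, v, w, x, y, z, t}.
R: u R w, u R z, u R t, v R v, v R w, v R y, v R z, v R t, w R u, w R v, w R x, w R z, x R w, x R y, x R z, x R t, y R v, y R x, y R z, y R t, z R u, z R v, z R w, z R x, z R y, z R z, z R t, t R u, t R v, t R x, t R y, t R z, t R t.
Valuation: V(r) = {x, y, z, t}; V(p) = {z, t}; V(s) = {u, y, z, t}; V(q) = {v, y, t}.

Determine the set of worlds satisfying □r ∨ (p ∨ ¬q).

Let φ = □r ∨ (p ∨ ¬q). Evaluate φ at each world:
  u (successors {w, z, t}): φ is true.
  v (successors {v, w, y, z, t}): φ is false.
  w (successors {u, v, x, z}): φ is true.
  x (successors {w, y, z, t}): φ is true.
  y (successors {v, x, z, t}): φ is false.
  z (successors {u, v, w, x, y, z, t}): φ is true.
  t (successors {u, v, x, y, z, t}): φ is true.
For instance, at v:
  At v: □r is false, p ∨ ¬q is false, so □r ∨ (p ∨ ¬q) is false.
    At v: □r requires r at every successor {v, w, y, z, t}.
      r fails at v, so □r is false at v.
Satisfying worlds: {u, w, x, z, t}

u, w, x, z, t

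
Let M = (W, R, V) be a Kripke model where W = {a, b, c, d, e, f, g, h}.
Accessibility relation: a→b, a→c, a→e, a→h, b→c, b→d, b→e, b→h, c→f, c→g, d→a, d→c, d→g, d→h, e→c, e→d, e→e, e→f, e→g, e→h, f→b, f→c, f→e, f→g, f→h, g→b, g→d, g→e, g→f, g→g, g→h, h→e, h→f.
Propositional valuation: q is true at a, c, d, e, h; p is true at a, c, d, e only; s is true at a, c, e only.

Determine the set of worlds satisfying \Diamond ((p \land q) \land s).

a, b, d, e, f, g, h

Recall that \Diamond ψ holds at a world iff ψ holds at some accessible world.
Let φ = \Diamond ((p \land q) \land s). Evaluate φ at each world:
  a (successors {b, c, e, h}): φ is true.
  b (successors {c, d, e, h}): φ is true.
  c (successors {f, g}): φ is false.
  d (successors {a, c, g, h}): φ is true.
  e (successors {c, d, e, f, g, h}): φ is true.
  f (successors {b, c, e, g, h}): φ is true.
  g (successors {b, d, e, f, g, h}): φ is true.
  h (successors {e, f}): φ is true.
For instance, at a:
  At a: \Diamond ((p \land q) \land s) requires (p \land q) \land s at some successor in {b, c, e, h}.
    (p \land q) \land s holds at c, so \Diamond ((p \land q) \land s) is true at a.
Satisfying worlds: {a, b, d, e, f, g, h}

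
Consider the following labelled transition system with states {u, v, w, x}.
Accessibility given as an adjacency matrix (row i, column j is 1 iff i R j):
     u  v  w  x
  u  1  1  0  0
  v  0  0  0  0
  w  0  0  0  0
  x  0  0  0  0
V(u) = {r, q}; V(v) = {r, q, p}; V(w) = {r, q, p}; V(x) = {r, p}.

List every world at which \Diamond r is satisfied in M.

Let φ = \Diamond r. Evaluate φ at each world:
  u (successors {u, v}): φ is true.
  v (successors ∅): φ is false.
  w (successors ∅): φ is false.
  x (successors ∅): φ is false.
For instance, at u:
  At u: \Diamond r requires r at some successor in {u, v}.
    r holds at u, so \Diamond r is true at u.
Satisfying worlds: {u}

u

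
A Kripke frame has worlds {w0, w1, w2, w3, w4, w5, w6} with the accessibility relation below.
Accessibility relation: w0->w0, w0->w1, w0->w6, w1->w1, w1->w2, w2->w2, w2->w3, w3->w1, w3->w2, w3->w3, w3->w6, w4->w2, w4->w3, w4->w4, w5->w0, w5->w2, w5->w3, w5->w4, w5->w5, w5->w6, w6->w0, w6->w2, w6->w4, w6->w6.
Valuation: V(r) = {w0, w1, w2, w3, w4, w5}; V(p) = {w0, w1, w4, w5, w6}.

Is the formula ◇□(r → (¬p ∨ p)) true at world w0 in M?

At w0: ◇□(r → (¬p ∨ p)) requires □(r → (¬p ∨ p)) at some successor in {w0, w1, w6}.
  □(r → (¬p ∨ p)) holds at w0, so ◇□(r → (¬p ∨ p)) is true at w0.
    At w0: □(r → (¬p ∨ p)) requires r → (¬p ∨ p) at every successor {w0, w1, w6}.
      At w0: r → (¬p ∨ p) is true.
      At w1: r → (¬p ∨ p) is true.
      At w6: r → (¬p ∨ p) is true.
    So □(r → (¬p ∨ p)) is true at w0.

Yes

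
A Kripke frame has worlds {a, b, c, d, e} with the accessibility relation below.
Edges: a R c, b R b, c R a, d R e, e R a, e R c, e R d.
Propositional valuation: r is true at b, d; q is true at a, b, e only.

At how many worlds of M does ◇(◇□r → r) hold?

Recall that □ψ holds at a world iff ψ holds at every accessible world, and ◇ψ holds iff ψ holds at some accessible world.
Let φ = ◇(◇□r → r). Evaluate φ at each world:
  a (successors {c}): φ is true.
  b (successors {b}): φ is true.
  c (successors {a}): φ is true.
  d (successors {e}): φ is true.
  e (successors {a, c, d}): φ is true.
For instance, at b:
  At b: ◇(◇□r → r) requires ◇□r → r at some successor in {b}.
    ◇□r → r holds at b, so ◇(◇□r → r) is true at b.
      At b: ◇□r is true, r is true, so ◇□r → r is true.
Satisfying worlds: {a, b, c, d, e}

5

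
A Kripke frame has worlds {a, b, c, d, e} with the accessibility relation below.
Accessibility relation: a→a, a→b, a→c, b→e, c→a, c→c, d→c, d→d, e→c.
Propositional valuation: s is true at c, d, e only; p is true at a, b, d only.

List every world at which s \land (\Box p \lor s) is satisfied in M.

c, d, e

Let φ = s \land (\Box p \lor s). Evaluate φ at each world:
  a (successors {a, b, c}): φ is false.
  b (successors {e}): φ is false.
  c (successors {a, c}): φ is true.
  d (successors {c, d}): φ is true.
  e (successors {c}): φ is true.
For instance, at c:
  At c: s is true, \Box p \lor s is true, so s \land (\Box p \lor s) is true.
    At c: \Box p is false, s is true, so \Box p \lor s is true.
      At c: \Box p requires p at every successor {a, c}.
        p fails at c, so \Box p is false at c.
Satisfying worlds: {c, d, e}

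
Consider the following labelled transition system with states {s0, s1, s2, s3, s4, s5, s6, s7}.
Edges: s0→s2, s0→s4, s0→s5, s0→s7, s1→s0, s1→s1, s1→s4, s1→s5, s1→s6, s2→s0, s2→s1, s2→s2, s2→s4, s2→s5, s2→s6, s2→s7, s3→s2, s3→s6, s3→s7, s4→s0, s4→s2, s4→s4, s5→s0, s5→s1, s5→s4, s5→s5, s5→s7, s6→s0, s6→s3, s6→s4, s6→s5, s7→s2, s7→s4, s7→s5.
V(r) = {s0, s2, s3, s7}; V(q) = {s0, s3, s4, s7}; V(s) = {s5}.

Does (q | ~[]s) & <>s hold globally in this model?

Recall that []ψ holds at a world iff ψ holds at every accessible world, and <>ψ holds iff ψ holds at some accessible world.
Let φ = (q | ~[]s) & <>s. Evaluate φ at each world:
  s0 (successors {s2, s4, s5, s7}): φ is true.
  s1 (successors {s0, s1, s4, s5, s6}): φ is true.
  s2 (successors {s0, s1, s2, s4, s5, s6, s7}): φ is true.
  s3 (successors {s2, s6, s7}): φ is false.
  s4 (successors {s0, s2, s4}): φ is false.
  s5 (successors {s0, s1, s4, s5, s7}): φ is true.
  s6 (successors {s0, s3, s4, s5}): φ is true.
  s7 (successors {s2, s4, s5}): φ is true.
Detail at s3 (counterexample):
  At s3: q | ~[]s is true, <>s is false, so (q | ~[]s) & <>s is false.
    At s3: q is true, ~[]s is true, so q | ~[]s is true.
      At s3: []s is false, so ~[]s is true.
    At s3: <>s requires s at some successor in {s2, s6, s7}.
      At s2: s is false.
      At s6: s is false.
      At s7: s is false.
    So <>s is false at s3.

No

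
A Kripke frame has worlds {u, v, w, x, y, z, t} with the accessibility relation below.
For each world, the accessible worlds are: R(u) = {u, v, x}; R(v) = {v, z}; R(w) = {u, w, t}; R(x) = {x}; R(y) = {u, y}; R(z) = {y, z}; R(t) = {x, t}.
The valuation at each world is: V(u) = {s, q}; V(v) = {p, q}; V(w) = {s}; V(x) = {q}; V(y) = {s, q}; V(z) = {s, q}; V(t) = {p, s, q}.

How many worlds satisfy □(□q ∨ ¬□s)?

6

Recall that □ψ holds at a world iff ψ holds at every accessible world, and ◇ψ holds iff ψ holds at some accessible world.
Let φ = □(□q ∨ ¬□s). Evaluate φ at each world:
  u (successors {u, v, x}): φ is true.
  v (successors {v, z}): φ is true.
  w (successors {u, w, t}): φ is false.
  x (successors {x}): φ is true.
  y (successors {u, y}): φ is true.
  z (successors {y, z}): φ is true.
  t (successors {x, t}): φ is true.
For instance, at t:
  At t: □(□q ∨ ¬□s) requires □q ∨ ¬□s at every successor {x, t}.
      At x: □q is true, ¬□s is true, so □q ∨ ¬□s is true.
      At t: □q is true, ¬□s is true, so □q ∨ ¬□s is true.
  So □(□q ∨ ¬□s) is true at t.
Satisfying worlds: {u, v, x, y, z, t}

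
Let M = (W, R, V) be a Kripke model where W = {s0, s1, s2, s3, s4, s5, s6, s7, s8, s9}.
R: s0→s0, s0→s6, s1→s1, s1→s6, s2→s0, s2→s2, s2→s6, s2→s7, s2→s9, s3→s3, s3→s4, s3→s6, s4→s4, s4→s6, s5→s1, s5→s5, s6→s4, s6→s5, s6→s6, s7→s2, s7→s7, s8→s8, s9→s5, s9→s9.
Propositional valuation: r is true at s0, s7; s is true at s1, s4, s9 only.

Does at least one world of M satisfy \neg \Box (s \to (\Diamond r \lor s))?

No

Recall that \Box ψ holds at a world iff ψ holds at every accessible world, and \Diamond ψ holds iff ψ holds at some accessible world.
Let φ = \neg \Box (s \to (\Diamond r \lor s)). Evaluate φ at each world:
  s0 (successors {s0, s6}): φ is false.
  s1 (successors {s1, s6}): φ is false.
  s2 (successors {s0, s2, s6, s7, s9}): φ is false.
  s3 (successors {s3, s4, s6}): φ is false.
  s4 (successors {s4, s6}): φ is false.
  s5 (successors {s1, s5}): φ is false.
  s6 (successors {s4, s5, s6}): φ is false.
  s7 (successors {s2, s7}): φ is false.
  s8 (successors {s8}): φ is false.
  s9 (successors {s5, s9}): φ is false.
For instance, at s8:
  At s8: \Box (s \to (\Diamond r \lor s)) is true, so \neg \Box (s \to (\Diamond r \lor s)) is false.
    At s8: \Box (s \to (\Diamond r \lor s)) requires s \to (\Diamond r \lor s) at every successor {s8}.
      At s8: s \to (\Diamond r \lor s) is true.
    So \Box (s \to (\Diamond r \lor s)) is true at s8.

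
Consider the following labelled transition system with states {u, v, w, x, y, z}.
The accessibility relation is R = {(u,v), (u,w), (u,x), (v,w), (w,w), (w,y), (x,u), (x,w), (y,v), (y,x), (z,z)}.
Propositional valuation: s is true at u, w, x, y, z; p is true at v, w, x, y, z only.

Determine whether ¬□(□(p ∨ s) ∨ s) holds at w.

Recall that □ψ holds at a world iff ψ holds at every accessible world, and ◇ψ holds iff ψ holds at some accessible world.
At w: □(□(p ∨ s) ∨ s) is true, so ¬□(□(p ∨ s) ∨ s) is false.
  At w: □(□(p ∨ s) ∨ s) requires □(p ∨ s) ∨ s at every successor {w, y}.
      At w: □(p ∨ s) is true, s is true, so □(p ∨ s) ∨ s is true.
      At y: □(p ∨ s) is true, s is true, so □(p ∨ s) ∨ s is true.
  So □(□(p ∨ s) ∨ s) is true at w.

No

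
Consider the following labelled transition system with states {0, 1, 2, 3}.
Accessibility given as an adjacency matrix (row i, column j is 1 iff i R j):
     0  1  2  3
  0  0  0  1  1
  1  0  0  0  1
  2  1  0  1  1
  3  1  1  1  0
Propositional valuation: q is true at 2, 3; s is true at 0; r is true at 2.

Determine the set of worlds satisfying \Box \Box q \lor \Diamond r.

0, 2, 3

Recall that \Box ψ holds at a world iff ψ holds at every accessible world, and \Diamond ψ holds iff ψ holds at some accessible world.
Let φ = \Box \Box q \lor \Diamond r. Evaluate φ at each world:
  0 (successors {2, 3}): φ is true.
  1 (successors {3}): φ is false.
  2 (successors {0, 2, 3}): φ is true.
  3 (successors {0, 1, 2}): φ is true.
For instance, at 0:
  At 0: \Box \Box q is false, \Diamond r is true, so \Box \Box q \lor \Diamond r is true.
    At 0: \Box \Box q requires \Box q at every successor {2, 3}.
      \Box q fails at 2, so \Box \Box q is false at 0.
    At 0: \Diamond r requires r at some successor in {2, 3}.
      r holds at 2, so \Diamond r is true at 0.
Satisfying worlds: {0, 2, 3}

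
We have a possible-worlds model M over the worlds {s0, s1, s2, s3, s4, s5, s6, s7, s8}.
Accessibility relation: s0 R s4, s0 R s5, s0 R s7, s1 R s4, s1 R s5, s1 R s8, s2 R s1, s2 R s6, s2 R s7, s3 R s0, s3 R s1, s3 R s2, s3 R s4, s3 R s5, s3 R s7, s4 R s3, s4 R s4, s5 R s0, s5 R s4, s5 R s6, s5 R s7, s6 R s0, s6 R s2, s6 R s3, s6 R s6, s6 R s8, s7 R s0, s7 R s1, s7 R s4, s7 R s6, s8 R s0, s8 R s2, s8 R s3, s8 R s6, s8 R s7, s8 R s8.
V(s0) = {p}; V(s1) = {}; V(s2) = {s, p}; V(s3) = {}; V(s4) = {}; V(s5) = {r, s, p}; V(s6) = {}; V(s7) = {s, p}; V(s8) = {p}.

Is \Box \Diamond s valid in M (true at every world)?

Recall that \Box ψ holds at a world iff ψ holds at every accessible world, and \Diamond ψ holds iff ψ holds at some accessible world.
Let φ = \Box \Diamond s. Evaluate φ at each world:
  s0 (successors {s4, s5, s7}): φ is false.
  s1 (successors {s4, s5, s8}): φ is false.
  s2 (successors {s1, s6, s7}): φ is false.
  s3 (successors {s0, s1, s2, s4, s5, s7}): φ is false.
  s4 (successors {s3, s4}): φ is false.
  s5 (successors {s0, s4, s6, s7}): φ is false.
  s6 (successors {s0, s2, s3, s6, s8}): φ is true.
  s7 (successors {s0, s1, s4, s6}): φ is false.
  s8 (successors {s0, s2, s3, s6, s7, s8}): φ is false.
Detail at s0 (counterexample):
  At s0: \Box \Diamond s requires \Diamond s at every successor {s4, s5, s7}.
    \Diamond s fails at s4, so \Box \Diamond s is false at s0.
      At s4: \Diamond s requires s at some successor in {s3, s4}.
        At s3: s is false.
        At s4: s is false.
      So \Diamond s is false at s4.

No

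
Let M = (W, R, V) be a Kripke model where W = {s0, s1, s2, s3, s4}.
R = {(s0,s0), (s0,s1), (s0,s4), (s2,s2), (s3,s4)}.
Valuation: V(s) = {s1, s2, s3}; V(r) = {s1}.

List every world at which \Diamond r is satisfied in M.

Let φ = \Diamond r. Evaluate φ at each world:
  s0 (successors {s0, s1, s4}): φ is true.
  s1 (successors ∅): φ is false.
  s2 (successors {s2}): φ is false.
  s3 (successors {s4}): φ is false.
  s4 (successors ∅): φ is false.
For instance, at s3:
  At s3: \Diamond r requires r at some successor in {s4}.
    At s4: r is false.
  So \Diamond r is false at s3.
Satisfying worlds: {s0}

s0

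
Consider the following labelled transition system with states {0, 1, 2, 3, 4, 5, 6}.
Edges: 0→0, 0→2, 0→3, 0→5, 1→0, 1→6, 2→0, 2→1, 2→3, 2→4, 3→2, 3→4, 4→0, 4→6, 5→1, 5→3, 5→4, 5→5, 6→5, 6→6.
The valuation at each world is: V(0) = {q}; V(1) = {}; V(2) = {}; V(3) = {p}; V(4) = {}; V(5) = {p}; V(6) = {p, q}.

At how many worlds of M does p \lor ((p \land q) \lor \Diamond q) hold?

7

Recall that \Diamond ψ holds at a world iff ψ holds at some accessible world.
Let φ = p \lor ((p \land q) \lor \Diamond q). Evaluate φ at each world:
  0 (successors {0, 2, 3, 5}): φ is true.
  1 (successors {0, 6}): φ is true.
  2 (successors {0, 1, 3, 4}): φ is true.
  3 (successors {2, 4}): φ is true.
  4 (successors {0, 6}): φ is true.
  5 (successors {1, 3, 4, 5}): φ is true.
  6 (successors {5, 6}): φ is true.
For instance, at 5:
  At 5: p is true, (p \land q) \lor \Diamond q is false, so p \lor ((p \land q) \lor \Diamond q) is true.
    At 5: p \land q is false, \Diamond q is false, so (p \land q) \lor \Diamond q is false.
      At 5: \Diamond q requires q at some successor in {1, 3, 4, 5}.
        At 1: q is false.
        At 3: q is false.
        At 4: q is false.
        At 5: q is false.
      So \Diamond q is false at 5.
Satisfying worlds: {0, 1, 2, 3, 4, 5, 6}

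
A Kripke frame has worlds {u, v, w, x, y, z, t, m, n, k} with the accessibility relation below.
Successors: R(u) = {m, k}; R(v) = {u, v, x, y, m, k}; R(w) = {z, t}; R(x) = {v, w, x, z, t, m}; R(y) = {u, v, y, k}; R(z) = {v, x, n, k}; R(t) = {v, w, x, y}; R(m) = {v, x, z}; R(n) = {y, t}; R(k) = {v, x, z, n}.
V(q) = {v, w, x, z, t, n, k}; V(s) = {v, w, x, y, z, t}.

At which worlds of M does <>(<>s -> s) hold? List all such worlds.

v, w, x, y, z, t, m, n, k

Let φ = <>(<>s -> s). Evaluate φ at each world:
  u (successors {m, k}): φ is false.
  v (successors {u, v, x, y, m, k}): φ is true.
  w (successors {z, t}): φ is true.
  x (successors {v, w, x, z, t, m}): φ is true.
  y (successors {u, v, y, k}): φ is true.
  z (successors {v, x, n, k}): φ is true.
  t (successors {v, w, x, y}): φ is true.
  m (successors {v, x, z}): φ is true.
  n (successors {y, t}): φ is true.
  k (successors {v, x, z, n}): φ is true.
For instance, at n:
  At n: <>(<>s -> s) requires <>s -> s at some successor in {y, t}.
    <>s -> s holds at y, so <>(<>s -> s) is true at n.
      At y: <>s is true, s is true, so <>s -> s is true.
Satisfying worlds: {v, w, x, y, z, t, m, n, k}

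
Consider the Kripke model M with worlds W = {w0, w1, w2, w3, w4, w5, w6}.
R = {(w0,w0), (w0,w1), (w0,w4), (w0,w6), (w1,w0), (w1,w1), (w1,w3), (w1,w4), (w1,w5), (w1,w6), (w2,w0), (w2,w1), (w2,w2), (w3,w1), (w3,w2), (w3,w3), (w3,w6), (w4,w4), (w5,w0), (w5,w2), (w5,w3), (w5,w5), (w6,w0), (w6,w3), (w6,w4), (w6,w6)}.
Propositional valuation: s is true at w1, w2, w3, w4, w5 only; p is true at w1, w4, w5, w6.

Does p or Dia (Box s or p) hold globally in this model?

Let φ = p or Dia (Box s or p). Evaluate φ at each world:
  w0 (successors {w0, w1, w4, w6}): φ is true.
  w1 (successors {w0, w1, w3, w4, w5, w6}): φ is true.
  w2 (successors {w0, w1, w2}): φ is true.
  w3 (successors {w1, w2, w3, w6}): φ is true.
  w4 (successors {w4}): φ is true.
  w5 (successors {w0, w2, w3, w5}): φ is true.
  w6 (successors {w0, w3, w4, w6}): φ is true.
For instance, at w2:
  At w2: p is false, Dia (Box s or p) is true, so p or Dia (Box s or p) is true.
    At w2: Dia (Box s or p) requires Box s or p at some successor in {w0, w1, w2}.
      Box s or p holds at w1, so Dia (Box s or p) is true at w2.

Yes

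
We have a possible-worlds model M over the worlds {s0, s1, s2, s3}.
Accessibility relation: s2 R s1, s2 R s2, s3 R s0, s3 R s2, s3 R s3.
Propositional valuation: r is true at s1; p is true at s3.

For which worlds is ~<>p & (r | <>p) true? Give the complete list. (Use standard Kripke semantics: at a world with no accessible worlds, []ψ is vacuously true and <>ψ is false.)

Recall that <>ψ holds at a world iff ψ holds at some accessible world.
Let φ = ~<>p & (r | <>p). Evaluate φ at each world:
  s0 (successors ∅): φ is false.
  s1 (successors ∅): φ is true.
  s2 (successors {s1, s2}): φ is false.
  s3 (successors {s0, s2, s3}): φ is false.
For instance, at s3:
  At s3: ~<>p is false, r | <>p is true, so ~<>p & (r | <>p) is false.
    At s3: <>p is true, so ~<>p is false.
      At s3: <>p requires p at some successor in {s0, s2, s3}.
        p holds at s3, so <>p is true at s3.
    At s3: r is false, <>p is true, so r | <>p is true.
      At s3: <>p requires p at some successor in {s0, s2, s3}.
        p holds at s3, so <>p is true at s3.
Satisfying worlds: {s1}

s1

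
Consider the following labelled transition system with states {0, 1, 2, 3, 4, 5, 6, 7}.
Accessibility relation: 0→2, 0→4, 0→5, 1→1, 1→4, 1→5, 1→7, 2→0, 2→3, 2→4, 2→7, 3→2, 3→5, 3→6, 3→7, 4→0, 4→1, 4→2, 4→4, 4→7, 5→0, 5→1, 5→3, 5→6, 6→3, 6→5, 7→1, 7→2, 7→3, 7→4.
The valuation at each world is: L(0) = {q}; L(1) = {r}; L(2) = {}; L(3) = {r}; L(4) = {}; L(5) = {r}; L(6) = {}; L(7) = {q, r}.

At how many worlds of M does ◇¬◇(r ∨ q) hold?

Let φ = ◇¬◇(r ∨ q). Evaluate φ at each world:
  0 (successors {2, 4, 5}): φ is false.
  1 (successors {1, 4, 5, 7}): φ is false.
  2 (successors {0, 3, 4, 7}): φ is false.
  3 (successors {2, 5, 6, 7}): φ is false.
  4 (successors {0, 1, 2, 4, 7}): φ is false.
  5 (successors {0, 1, 3, 6}): φ is false.
  6 (successors {3, 5}): φ is false.
  7 (successors {1, 2, 3, 4}): φ is false.
For instance, at 5:
  At 5: ◇¬◇(r ∨ q) requires ¬◇(r ∨ q) at some successor in {0, 1, 3, 6}.
    At 0: ¬◇(r ∨ q) is false.
    At 1: ¬◇(r ∨ q) is false.
    At 3: ¬◇(r ∨ q) is false.
    At 6: ¬◇(r ∨ q) is false.
  So ◇¬◇(r ∨ q) is false at 5.
Satisfying worlds: none.

0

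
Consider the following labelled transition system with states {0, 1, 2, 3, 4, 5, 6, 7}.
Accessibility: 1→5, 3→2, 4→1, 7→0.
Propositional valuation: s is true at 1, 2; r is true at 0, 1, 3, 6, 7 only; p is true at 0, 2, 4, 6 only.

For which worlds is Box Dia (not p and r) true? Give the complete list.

0, 2, 5, 6

Let φ = Box Dia (not p and r). Evaluate φ at each world:
  0 (successors ∅): φ is true.
  1 (successors {5}): φ is false.
  2 (successors ∅): φ is true.
  3 (successors {2}): φ is false.
  4 (successors {1}): φ is false.
  5 (successors ∅): φ is true.
  6 (successors ∅): φ is true.
  7 (successors {0}): φ is false.
For instance, at 3:
  At 3: Box Dia (not p and r) requires Dia (not p and r) at every successor {2}.
    Dia (not p and r) fails at 2, so Box Dia (not p and r) is false at 3.
      At 2: no accessible worlds, so Dia (not p and r) is false.
Satisfying worlds: {0, 2, 5, 6}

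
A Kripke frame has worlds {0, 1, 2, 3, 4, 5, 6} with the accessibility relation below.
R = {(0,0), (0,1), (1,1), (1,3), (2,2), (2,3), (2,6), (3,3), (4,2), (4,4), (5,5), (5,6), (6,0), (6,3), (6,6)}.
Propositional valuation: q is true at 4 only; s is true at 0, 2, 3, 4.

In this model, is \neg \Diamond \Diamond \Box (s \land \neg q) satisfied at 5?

At 5: \Diamond \Diamond \Box (s \land \neg q) is true, so \neg \Diamond \Diamond \Box (s \land \neg q) is false.
  At 5: \Diamond \Diamond \Box (s \land \neg q) requires \Diamond \Box (s \land \neg q) at some successor in {5, 6}.
    \Diamond \Box (s \land \neg q) holds at 6, so \Diamond \Diamond \Box (s \land \neg q) is true at 5.
      At 6: \Diamond \Box (s \land \neg q) requires \Box (s \land \neg q) at some successor in {0, 3, 6}.
        \Box (s \land \neg q) holds at 3, so \Diamond \Box (s \land \neg q) is true at 6.

No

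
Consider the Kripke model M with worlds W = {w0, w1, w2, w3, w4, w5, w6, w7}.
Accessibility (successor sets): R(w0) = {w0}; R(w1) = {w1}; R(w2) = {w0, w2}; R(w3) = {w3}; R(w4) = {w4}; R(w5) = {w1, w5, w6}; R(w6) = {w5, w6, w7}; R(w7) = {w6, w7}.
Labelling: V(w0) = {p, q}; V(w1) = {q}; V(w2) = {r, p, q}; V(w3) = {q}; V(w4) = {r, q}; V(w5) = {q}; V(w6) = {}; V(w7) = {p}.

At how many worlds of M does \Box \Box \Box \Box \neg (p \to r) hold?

Recall that \Box ψ holds at a world iff ψ holds at every accessible world, and \Diamond ψ holds iff ψ holds at some accessible world.
Let φ = \Box \Box \Box \Box \neg (p \to r). Evaluate φ at each world:
  w0 (successors {w0}): φ is true.
  w1 (successors {w1}): φ is false.
  w2 (successors {w0, w2}): φ is false.
  w3 (successors {w3}): φ is false.
  w4 (successors {w4}): φ is false.
  w5 (successors {w1, w5, w6}): φ is false.
  w6 (successors {w5, w6, w7}): φ is false.
  w7 (successors {w6, w7}): φ is false.
For instance, at w4:
  At w4: \Box \Box \Box \Box \neg (p \to r) requires \Box \Box \Box \neg (p \to r) at every successor {w4}.
    \Box \Box \Box \neg (p \to r) fails at w4, so \Box \Box \Box \Box \neg (p \to r) is false at w4.
      At w4: \Box \Box \Box \neg (p \to r) requires \Box \Box \neg (p \to r) at every successor {w4}.
        \Box \Box \neg (p \to r) fails at w4, so \Box \Box \Box \neg (p \to r) is false at w4.
Satisfying worlds: {w0}

1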